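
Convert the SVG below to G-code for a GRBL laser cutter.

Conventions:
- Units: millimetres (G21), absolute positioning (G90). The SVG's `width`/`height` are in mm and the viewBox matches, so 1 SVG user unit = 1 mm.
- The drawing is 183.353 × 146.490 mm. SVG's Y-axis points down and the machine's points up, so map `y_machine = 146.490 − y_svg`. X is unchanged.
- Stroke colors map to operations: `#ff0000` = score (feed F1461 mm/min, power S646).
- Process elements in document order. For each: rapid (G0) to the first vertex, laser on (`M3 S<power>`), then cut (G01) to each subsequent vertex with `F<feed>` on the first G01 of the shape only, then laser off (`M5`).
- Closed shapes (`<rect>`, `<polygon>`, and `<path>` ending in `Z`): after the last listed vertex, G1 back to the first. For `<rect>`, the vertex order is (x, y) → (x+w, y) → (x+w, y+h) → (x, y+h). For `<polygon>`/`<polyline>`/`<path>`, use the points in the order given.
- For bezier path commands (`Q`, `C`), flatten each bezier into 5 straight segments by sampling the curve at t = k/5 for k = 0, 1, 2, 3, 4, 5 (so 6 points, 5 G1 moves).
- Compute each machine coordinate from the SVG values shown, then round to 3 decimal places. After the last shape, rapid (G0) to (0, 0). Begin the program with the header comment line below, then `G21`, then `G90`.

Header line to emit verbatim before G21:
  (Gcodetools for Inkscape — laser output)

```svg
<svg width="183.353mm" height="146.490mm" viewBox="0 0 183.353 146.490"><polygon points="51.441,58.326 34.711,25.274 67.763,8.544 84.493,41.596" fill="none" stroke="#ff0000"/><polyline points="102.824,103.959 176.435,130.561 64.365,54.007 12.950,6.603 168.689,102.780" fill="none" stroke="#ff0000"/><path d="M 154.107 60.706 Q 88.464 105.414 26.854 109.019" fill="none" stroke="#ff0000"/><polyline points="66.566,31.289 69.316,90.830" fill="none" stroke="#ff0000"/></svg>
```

(Gcodetools for Inkscape — laser output)
G21
G90
G0 X51.441 Y88.164
M3 S646
G01 X34.711 Y121.216 F1461
G01 X67.763 Y137.946
G01 X84.493 Y104.894
G01 X51.441 Y88.164
M5
G0 X102.824 Y42.531
M3 S646
G01 X176.435 Y15.929 F1461
G01 X64.365 Y92.483
G01 X12.950 Y139.887
G01 X168.689 Y43.710
M5
G0 X154.107 Y85.784
M3 S646
G01 X128.011 Y69.545 F1461
G01 X102.238 Y56.594
G01 X76.787 Y46.931
G01 X51.659 Y40.557
G01 X26.854 Y37.471
M5
G0 X66.566 Y115.201
M3 S646
G01 X69.316 Y55.660 F1461
M5
G0 X0.000 Y0.000

viewBox `0 0 183.353 146.490` with mm width/height → 1 unit = 1 mm. Flip: y_m = 146.490 − y_svg.

**Shape 1** — `<polygon>` regular polygon, stroke `#ff0000` → score (S646, F1461). Machine vertices: (51.441,88.164) → (34.711,121.216) → (67.763,137.946) → (84.493,104.894) → (51.441,88.164). Closed: final G1 returns to the first vertex.

**Shape 2** — `<polyline>` open polyline, stroke `#ff0000` → score (S646, F1461). Machine vertices: (102.824,42.531) → (176.435,15.929) → (64.365,92.483) → (12.950,139.887) → (168.689,43.710). Open path.

**Shape 3** — `<path>` quadratic bezier, stroke `#ff0000` → score (S646, F1461). Control points (SVG): P0=(154.107,60.706), P1=(88.464,105.414), P2=(26.854,109.019); sampled at t=k/5. Machine vertices: (154.107,85.784) → (128.011,69.545) → (102.238,56.594) → (76.787,46.931) → (51.659,40.557) → (26.854,37.471). Open path.

**Shape 4** — `<polyline>` line segment, stroke `#ff0000` → score (S646, F1461). Machine vertices: (66.566,115.201) → (69.316,55.660). Open path.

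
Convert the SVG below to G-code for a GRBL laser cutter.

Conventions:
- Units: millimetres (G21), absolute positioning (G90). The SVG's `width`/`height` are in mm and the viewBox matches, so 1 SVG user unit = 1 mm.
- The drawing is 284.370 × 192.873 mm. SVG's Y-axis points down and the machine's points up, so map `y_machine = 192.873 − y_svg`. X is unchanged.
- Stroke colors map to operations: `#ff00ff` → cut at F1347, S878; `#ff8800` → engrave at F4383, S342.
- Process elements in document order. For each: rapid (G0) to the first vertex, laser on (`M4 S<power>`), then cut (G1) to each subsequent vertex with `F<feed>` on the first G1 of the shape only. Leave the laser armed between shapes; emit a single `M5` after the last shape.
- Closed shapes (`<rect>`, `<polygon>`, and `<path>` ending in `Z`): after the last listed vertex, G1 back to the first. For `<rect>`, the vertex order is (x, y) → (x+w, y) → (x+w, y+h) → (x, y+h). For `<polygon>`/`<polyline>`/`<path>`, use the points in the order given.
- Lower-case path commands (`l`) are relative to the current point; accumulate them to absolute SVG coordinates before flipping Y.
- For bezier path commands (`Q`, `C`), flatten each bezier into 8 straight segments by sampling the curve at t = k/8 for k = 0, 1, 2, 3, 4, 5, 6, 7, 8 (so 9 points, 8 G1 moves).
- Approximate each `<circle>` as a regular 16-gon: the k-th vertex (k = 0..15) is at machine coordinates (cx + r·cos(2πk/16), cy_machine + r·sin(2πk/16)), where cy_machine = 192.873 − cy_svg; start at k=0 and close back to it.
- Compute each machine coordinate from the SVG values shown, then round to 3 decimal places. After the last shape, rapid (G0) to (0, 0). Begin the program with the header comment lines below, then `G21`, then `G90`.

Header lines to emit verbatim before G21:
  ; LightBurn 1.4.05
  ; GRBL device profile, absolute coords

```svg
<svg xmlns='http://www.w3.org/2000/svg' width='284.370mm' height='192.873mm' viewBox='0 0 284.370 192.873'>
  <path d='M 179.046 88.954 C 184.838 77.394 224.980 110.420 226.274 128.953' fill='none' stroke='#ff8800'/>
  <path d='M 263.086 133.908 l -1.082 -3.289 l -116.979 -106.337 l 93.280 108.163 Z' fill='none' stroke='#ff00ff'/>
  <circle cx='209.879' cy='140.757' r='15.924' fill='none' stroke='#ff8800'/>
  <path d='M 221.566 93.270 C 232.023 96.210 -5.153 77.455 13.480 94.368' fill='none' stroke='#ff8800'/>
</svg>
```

; LightBurn 1.4.05
; GRBL device profile, absolute coords
G21
G90
G0 X179.046 Y103.919
M4 S342
G1 X182.685 Y106.279 F4383
G1 X188.687 Y105.152
G1 X196.193 Y101.230
G1 X204.347 Y95.204
G1 X212.289 Y87.768
G1 X219.163 Y79.614
G1 X224.111 Y71.434
G1 X226.274 Y63.920
G0 X263.086 Y58.965
M4 S878
G1 X262.004 Y62.254 F1347
G1 X145.025 Y168.591
G1 X238.305 Y60.428
G1 X263.086 Y58.965
G0 X225.803 Y52.116
M4 S342
G1 X224.591 Y58.210 F4383
G1 X221.139 Y63.376
G1 X215.973 Y66.828
G1 X209.879 Y68.040
G1 X203.785 Y66.828
G1 X198.619 Y63.376
G1 X195.167 Y58.210
G1 X193.955 Y52.116
G1 X195.167 Y46.022
G1 X198.619 Y40.856
G1 X203.785 Y37.404
G1 X209.879 Y36.192
G1 X215.973 Y37.404
G1 X221.139 Y40.856
G1 X224.591 Y46.022
G1 X225.803 Y52.116
G0 X221.566 Y99.603
M4 S342
G1 X214.863 Y99.405 F4383
G1 X190.844 Y100.570
G1 X155.409 Y102.423
G1 X114.457 Y104.294
G1 X73.889 Y105.510
G1 X39.603 Y105.398
G1 X17.500 Y103.287
G1 X13.480 Y98.505
M5
G0 X0.000 Y0.000

1 u = 1 mm; y_m = 192.873 − y.

[1] `<path>` cubic bezier, #ff8800→engrave S342 F4383: (179.046,103.919) → (182.685,106.279) → (188.687,105.152) → (196.193,101.230) → (204.347,95.204) → (212.289,87.768) → (219.163,79.614) → (224.111,71.434) → (226.274,63.920)

[2] `<path>` closed polygon, #ff00ff→cut S878 F1347: (263.086,58.965) → (262.004,62.254) → (145.025,168.591) → (238.305,60.428) → (263.086,58.965) (closed)

[3] `<circle>` circle, #ff8800→engrave S342 F4383: (225.803,52.116) → (224.591,58.210) → (221.139,63.376) → (215.973,66.828) → (209.879,68.040) → (203.785,66.828) → (198.619,63.376) → (195.167,58.210) → (193.955,52.116) → (195.167,46.022) → (198.619,40.856) → (203.785,37.404) → (209.879,36.192) → (215.973,37.404) → (221.139,40.856) → (224.591,46.022) → (225.803,52.116) (closed)

[4] `<path>` cubic bezier, #ff8800→engrave S342 F4383: (221.566,99.603) → (214.863,99.405) → (190.844,100.570) → (155.409,102.423) → (114.457,104.294) → (73.889,105.510) → (39.603,105.398) → (17.500,103.287) → (13.480,98.505)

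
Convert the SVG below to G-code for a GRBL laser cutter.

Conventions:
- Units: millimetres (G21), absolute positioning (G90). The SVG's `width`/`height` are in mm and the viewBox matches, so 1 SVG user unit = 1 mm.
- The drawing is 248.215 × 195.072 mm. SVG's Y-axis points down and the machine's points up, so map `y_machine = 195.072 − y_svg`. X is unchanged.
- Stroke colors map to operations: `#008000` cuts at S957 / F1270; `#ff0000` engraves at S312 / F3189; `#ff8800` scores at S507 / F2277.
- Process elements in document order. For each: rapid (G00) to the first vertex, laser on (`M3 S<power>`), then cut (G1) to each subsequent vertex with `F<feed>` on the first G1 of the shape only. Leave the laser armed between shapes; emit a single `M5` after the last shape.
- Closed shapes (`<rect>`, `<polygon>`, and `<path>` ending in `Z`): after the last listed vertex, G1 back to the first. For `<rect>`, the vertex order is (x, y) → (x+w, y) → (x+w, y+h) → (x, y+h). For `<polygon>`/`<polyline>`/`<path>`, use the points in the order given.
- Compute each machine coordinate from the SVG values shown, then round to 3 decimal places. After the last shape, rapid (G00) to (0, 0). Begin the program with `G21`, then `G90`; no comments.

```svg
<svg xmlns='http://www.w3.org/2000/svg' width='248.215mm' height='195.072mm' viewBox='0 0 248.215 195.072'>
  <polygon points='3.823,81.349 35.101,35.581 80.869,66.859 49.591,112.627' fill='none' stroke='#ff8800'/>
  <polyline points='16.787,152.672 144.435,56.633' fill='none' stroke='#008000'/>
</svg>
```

G21
G90
G00 X3.823 Y113.723
M3 S507
G1 X35.101 Y159.491 F2277
G1 X80.869 Y128.213
G1 X49.591 Y82.445
G1 X3.823 Y113.723
G00 X16.787 Y42.400
M3 S957
G1 X144.435 Y138.439 F1270
M5
G00 X0.000 Y0.000

1 u = 1 mm; y_m = 195.072 − y.

[1] `<polygon>` regular polygon, #ff8800→score S507 F2277: (3.823,113.723) → (35.101,159.491) → (80.869,128.213) → (49.591,82.445) → (3.823,113.723) (closed)

[2] `<polyline>` line segment, #008000→cut S957 F1270: (16.787,42.400) → (144.435,138.439)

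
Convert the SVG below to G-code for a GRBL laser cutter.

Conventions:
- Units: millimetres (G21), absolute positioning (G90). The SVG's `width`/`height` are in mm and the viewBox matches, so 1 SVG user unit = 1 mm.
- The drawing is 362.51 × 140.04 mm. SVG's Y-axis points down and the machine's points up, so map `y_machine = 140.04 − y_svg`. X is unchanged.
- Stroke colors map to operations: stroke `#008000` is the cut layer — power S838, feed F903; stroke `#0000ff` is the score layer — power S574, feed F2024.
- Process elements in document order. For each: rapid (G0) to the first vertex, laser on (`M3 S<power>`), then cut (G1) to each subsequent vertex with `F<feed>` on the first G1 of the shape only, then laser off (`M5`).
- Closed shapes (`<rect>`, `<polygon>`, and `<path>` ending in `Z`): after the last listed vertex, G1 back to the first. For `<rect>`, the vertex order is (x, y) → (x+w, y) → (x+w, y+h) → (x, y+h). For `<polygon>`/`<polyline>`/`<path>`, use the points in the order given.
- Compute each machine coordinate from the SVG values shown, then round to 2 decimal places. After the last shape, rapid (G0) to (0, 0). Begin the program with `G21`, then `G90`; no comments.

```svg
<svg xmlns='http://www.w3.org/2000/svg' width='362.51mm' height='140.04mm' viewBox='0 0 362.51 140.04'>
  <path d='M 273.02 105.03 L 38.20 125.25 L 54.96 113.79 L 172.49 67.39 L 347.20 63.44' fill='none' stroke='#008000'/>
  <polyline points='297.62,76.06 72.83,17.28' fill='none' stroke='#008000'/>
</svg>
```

G21
G90
G0 X273.02 Y35.01
M3 S838
G1 X38.20 Y14.79 F903
G1 X54.96 Y26.25
G1 X172.49 Y72.65
G1 X347.20 Y76.60
M5
G0 X297.62 Y63.98
M3 S838
G1 X72.83 Y122.76 F903
M5
G0 X0.00 Y0.00

Since the viewBox matches the mm dimensions, user units are millimetres directly. The only transform is the Y-flip y_m = 140.04 − y_svg.

Shape 1 is a open polyline drawn with `<path>`. Its stroke #008000 means cut at S838, F903. After flipping Y the toolpath is (273.02,35.01) → (38.20,14.79) → (54.96,26.25) → (172.49,72.65) → (347.20,76.60).

Shape 2 is a line segment drawn with `<polyline>`. Its stroke #008000 means cut at S838, F903. After flipping Y the toolpath is (297.62,63.98) → (72.83,122.76).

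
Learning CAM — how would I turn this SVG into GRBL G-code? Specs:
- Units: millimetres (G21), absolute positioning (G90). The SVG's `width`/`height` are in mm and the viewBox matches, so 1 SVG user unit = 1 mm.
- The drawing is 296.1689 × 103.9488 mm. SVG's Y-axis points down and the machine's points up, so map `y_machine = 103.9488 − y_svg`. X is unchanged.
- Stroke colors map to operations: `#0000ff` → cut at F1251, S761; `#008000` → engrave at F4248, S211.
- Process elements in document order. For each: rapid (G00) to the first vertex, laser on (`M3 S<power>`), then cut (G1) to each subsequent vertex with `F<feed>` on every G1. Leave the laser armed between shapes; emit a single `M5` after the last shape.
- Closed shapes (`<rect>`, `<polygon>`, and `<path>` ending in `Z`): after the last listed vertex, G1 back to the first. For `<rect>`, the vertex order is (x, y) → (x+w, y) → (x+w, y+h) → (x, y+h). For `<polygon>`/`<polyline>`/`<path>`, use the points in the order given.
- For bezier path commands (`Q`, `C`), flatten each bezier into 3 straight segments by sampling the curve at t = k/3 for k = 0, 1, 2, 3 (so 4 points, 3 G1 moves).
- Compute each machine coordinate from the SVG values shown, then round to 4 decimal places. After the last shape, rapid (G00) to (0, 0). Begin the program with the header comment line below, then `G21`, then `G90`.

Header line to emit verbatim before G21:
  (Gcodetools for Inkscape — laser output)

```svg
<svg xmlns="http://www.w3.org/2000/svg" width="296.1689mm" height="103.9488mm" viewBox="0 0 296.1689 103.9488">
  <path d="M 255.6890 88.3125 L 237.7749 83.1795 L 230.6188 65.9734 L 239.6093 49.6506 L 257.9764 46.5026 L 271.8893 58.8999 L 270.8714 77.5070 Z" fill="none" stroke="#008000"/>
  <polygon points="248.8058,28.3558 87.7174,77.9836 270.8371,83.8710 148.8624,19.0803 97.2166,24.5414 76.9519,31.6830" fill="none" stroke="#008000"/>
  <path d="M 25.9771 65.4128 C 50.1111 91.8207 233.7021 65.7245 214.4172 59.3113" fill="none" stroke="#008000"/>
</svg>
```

(Gcodetools for Inkscape — laser output)
G21
G90
G00 X255.6890 Y15.6363
M3 S211
G1 X237.7749 Y20.7693 F4248
G1 X230.6188 Y37.9754 F4248
G1 X239.6093 Y54.2982 F4248
G1 X257.9764 Y57.4462 F4248
G1 X271.8893 Y45.0489 F4248
G1 X270.8714 Y26.4418 F4248
G1 X255.6890 Y15.6363 F4248
G00 X248.8058 Y75.5930
M3 S211
G1 X87.7174 Y25.9652 F4248
G1 X270.8371 Y20.0778 F4248
G1 X148.8624 Y84.8685 F4248
G1 X97.2166 Y79.4074 F4248
G1 X76.9519 Y72.2658 F4248
G1 X248.8058 Y75.5930 F4248
G00 X25.9771 Y38.5360
M3 S211
G1 X89.8437 Y26.9559 F4248
G1 X179.4965 Y34.3369 F4248
G1 X214.4172 Y44.6375 F4248
M5
G00 X0.0000 Y0.0000

1 u = 1 mm; y_m = 103.9488 − y.

[1] `<path>` regular polygon, #008000→engrave S211 F4248: (255.6890,15.6363) → (237.7749,20.7693) → (230.6188,37.9754) → (239.6093,54.2982) → (257.9764,57.4462) → (271.8893,45.0489) → (270.8714,26.4418) → (255.6890,15.6363) (closed)

[2] `<polygon>` closed polygon, #008000→engrave S211 F4248: (248.8058,75.5930) → (87.7174,25.9652) → (270.8371,20.0778) → (148.8624,84.8685) → (97.2166,79.4074) → (76.9519,72.2658) → (248.8058,75.5930) (closed)

[3] `<path>` cubic bezier, #008000→engrave S211 F4248: (25.9771,38.5360) → (89.8437,26.9559) → (179.4965,34.3369) → (214.4172,44.6375)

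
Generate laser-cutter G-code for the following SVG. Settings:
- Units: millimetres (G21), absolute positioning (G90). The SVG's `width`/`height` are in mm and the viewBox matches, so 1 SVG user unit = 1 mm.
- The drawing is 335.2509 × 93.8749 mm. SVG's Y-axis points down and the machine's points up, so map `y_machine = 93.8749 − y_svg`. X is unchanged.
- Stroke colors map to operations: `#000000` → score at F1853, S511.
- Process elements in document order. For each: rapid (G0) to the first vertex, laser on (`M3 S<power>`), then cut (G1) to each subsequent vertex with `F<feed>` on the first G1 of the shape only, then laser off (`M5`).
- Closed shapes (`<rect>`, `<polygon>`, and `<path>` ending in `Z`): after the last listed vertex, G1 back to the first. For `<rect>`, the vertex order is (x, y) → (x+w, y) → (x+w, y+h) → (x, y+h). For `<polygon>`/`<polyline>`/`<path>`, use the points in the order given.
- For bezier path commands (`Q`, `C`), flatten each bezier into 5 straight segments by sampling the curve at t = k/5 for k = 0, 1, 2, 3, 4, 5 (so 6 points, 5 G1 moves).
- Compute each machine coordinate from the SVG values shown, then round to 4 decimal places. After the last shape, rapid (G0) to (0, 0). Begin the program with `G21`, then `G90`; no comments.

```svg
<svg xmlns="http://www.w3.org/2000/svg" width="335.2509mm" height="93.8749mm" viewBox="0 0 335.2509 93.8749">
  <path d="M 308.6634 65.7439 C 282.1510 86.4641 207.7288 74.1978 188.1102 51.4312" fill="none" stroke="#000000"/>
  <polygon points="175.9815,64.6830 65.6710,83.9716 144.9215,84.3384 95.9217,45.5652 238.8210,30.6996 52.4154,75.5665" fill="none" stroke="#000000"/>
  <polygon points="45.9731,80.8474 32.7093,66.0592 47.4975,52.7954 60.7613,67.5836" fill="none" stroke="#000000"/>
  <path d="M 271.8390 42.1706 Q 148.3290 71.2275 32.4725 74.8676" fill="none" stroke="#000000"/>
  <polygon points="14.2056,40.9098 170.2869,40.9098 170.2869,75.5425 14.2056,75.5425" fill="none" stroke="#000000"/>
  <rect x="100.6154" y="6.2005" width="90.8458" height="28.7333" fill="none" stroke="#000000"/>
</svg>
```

viewBox `0 0 335.2509 93.8749` with mm width/height → 1 unit = 1 mm. Flip: y_m = 93.8749 − y_svg.

**Shape 1** — `<path>` cubic bezier, stroke `#000000` → score (S511, F1853). Control points (SVG): P0=(308.6634,65.7439), P1=(282.1510,86.4641), P2=(207.7288,74.1978), P3=(188.1102,51.4312); sampled at t=k/5. Machine vertices: (308.6634,28.1310) → (287.8285,19.4774) → (260.4255,17.6612) → (231.3846,21.6030) → (205.6361,30.2237) → (188.1102,42.4437). Open path.

**Shape 2** — `<polygon>` closed polygon, stroke `#000000` → score (S511, F1853). Machine vertices: (175.9815,29.1919) → (65.6710,9.9033) → (144.9215,9.5365) → (95.9217,48.3097) → (238.8210,63.1753) → (52.4154,18.3084) → (175.9815,29.1919). Closed: final G1 returns to the first vertex.

**Shape 3** — `<polygon>` regular polygon, stroke `#000000` → score (S511, F1853). Machine vertices: (45.9731,13.0275) → (32.7093,27.8157) → (47.4975,41.0795) → (60.7613,26.2913) → (45.9731,13.0275). Closed: final G1 returns to the first vertex.

**Shape 4** — `<path>` quadratic bezier, stroke `#000000` → score (S511, F1853). Control points (SVG): P0=(271.8390,42.1706), P1=(148.3290,71.2275), P2=(32.4725,74.8676); sampled at t=k/5. Machine vertices: (271.8390,51.7043) → (222.7411,41.0982) → (174.2556,32.5255) → (126.3823,25.9861) → (79.1212,21.4800) → (32.4725,19.0073). Open path.

**Shape 5** — `<polygon>` rectangle, stroke `#000000` → score (S511, F1853). Machine vertices: (14.2056,52.9651) → (170.2869,52.9651) → (170.2869,18.3324) → (14.2056,18.3324) → (14.2056,52.9651). Closed: final G1 returns to the first vertex.

**Shape 6** — `<rect>` rectangle, stroke `#000000` → score (S511, F1853). Machine vertices: (100.6154,87.6744) → (191.4612,87.6744) → (191.4612,58.9411) → (100.6154,58.9411) → (100.6154,87.6744). Closed: final G1 returns to the first vertex.

G21
G90
G0 X308.6634 Y28.1310
M3 S511
G1 X287.8285 Y19.4774 F1853
G1 X260.4255 Y17.6612
G1 X231.3846 Y21.6030
G1 X205.6361 Y30.2237
G1 X188.1102 Y42.4437
M5
G0 X175.9815 Y29.1919
M3 S511
G1 X65.6710 Y9.9033 F1853
G1 X144.9215 Y9.5365
G1 X95.9217 Y48.3097
G1 X238.8210 Y63.1753
G1 X52.4154 Y18.3084
G1 X175.9815 Y29.1919
M5
G0 X45.9731 Y13.0275
M3 S511
G1 X32.7093 Y27.8157 F1853
G1 X47.4975 Y41.0795
G1 X60.7613 Y26.2913
G1 X45.9731 Y13.0275
M5
G0 X271.8390 Y51.7043
M3 S511
G1 X222.7411 Y41.0982 F1853
G1 X174.2556 Y32.5255
G1 X126.3823 Y25.9861
G1 X79.1212 Y21.4800
G1 X32.4725 Y19.0073
M5
G0 X14.2056 Y52.9651
M3 S511
G1 X170.2869 Y52.9651 F1853
G1 X170.2869 Y18.3324
G1 X14.2056 Y18.3324
G1 X14.2056 Y52.9651
M5
G0 X100.6154 Y87.6744
M3 S511
G1 X191.4612 Y87.6744 F1853
G1 X191.4612 Y58.9411
G1 X100.6154 Y58.9411
G1 X100.6154 Y87.6744
M5
G0 X0.0000 Y0.0000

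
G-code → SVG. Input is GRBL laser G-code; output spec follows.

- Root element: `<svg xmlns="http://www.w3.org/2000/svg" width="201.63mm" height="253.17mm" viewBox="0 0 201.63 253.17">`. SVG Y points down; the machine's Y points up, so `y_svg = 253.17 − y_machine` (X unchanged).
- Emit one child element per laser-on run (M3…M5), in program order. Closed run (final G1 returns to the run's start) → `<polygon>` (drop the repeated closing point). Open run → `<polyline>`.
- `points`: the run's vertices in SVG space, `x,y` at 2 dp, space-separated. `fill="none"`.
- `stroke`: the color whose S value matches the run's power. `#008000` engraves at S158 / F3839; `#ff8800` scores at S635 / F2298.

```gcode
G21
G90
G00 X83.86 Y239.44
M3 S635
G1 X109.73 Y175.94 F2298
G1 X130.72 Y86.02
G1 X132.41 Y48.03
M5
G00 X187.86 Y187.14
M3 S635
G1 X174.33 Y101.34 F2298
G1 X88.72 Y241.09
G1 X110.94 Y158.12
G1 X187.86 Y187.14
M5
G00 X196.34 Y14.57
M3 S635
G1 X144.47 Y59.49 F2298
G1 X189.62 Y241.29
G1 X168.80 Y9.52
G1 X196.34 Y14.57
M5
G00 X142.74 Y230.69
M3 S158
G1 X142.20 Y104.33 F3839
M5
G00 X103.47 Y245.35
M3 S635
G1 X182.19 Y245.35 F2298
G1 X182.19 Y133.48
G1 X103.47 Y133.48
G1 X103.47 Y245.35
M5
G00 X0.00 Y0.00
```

<svg xmlns="http://www.w3.org/2000/svg" width="201.63mm" height="253.17mm" viewBox="0 0 201.63 253.17">
  <polyline points="83.86,13.73 109.73,77.23 130.72,167.15 132.41,205.14" fill="none" stroke="#ff8800"/>
  <polygon points="187.86,66.03 174.33,151.83 88.72,12.08 110.94,95.05" fill="none" stroke="#ff8800"/>
  <polygon points="196.34,238.60 144.47,193.68 189.62,11.88 168.80,243.65" fill="none" stroke="#ff8800"/>
  <polyline points="142.74,22.48 142.20,148.84" fill="none" stroke="#008000"/>
  <polygon points="103.47,7.82 182.19,7.82 182.19,119.69 103.47,119.69" fill="none" stroke="#ff8800"/>
</svg>

Each laser-on run becomes one SVG element. Flip Y back into SVG space with y_svg = 253.17 − y_machine.

Run 1: power S635 maps to stroke `#ff8800` (score). The run is open, so emit a `<polyline>` with points (Y-flipped): 83.86,13.73 109.73,77.23 130.72,167.15 132.41,205.14.

Run 2: power S635 maps to stroke `#ff8800` (score). The run returns to its start, so emit a `<polygon>` with points (Y-flipped): 187.86,66.03 174.33,151.83 88.72,12.08 110.94,95.05.

Run 3: the run's S635 means `#ff8800` (score). The run returns to its start, so emit a `<polygon>` with points (Y-flipped): 196.34,238.60 144.47,193.68 189.62,11.88 168.80,243.65.

Run 4: power S158 maps to stroke `#008000` (engrave). The run is open, so emit a `<polyline>` with points (Y-flipped): 142.74,22.48 142.20,148.84.

Run 5: power S635 maps to stroke `#ff8800` (score). The run returns to its start, so emit a `<polygon>` with points (Y-flipped): 103.47,7.82 182.19,7.82 182.19,119.69 103.47,119.69.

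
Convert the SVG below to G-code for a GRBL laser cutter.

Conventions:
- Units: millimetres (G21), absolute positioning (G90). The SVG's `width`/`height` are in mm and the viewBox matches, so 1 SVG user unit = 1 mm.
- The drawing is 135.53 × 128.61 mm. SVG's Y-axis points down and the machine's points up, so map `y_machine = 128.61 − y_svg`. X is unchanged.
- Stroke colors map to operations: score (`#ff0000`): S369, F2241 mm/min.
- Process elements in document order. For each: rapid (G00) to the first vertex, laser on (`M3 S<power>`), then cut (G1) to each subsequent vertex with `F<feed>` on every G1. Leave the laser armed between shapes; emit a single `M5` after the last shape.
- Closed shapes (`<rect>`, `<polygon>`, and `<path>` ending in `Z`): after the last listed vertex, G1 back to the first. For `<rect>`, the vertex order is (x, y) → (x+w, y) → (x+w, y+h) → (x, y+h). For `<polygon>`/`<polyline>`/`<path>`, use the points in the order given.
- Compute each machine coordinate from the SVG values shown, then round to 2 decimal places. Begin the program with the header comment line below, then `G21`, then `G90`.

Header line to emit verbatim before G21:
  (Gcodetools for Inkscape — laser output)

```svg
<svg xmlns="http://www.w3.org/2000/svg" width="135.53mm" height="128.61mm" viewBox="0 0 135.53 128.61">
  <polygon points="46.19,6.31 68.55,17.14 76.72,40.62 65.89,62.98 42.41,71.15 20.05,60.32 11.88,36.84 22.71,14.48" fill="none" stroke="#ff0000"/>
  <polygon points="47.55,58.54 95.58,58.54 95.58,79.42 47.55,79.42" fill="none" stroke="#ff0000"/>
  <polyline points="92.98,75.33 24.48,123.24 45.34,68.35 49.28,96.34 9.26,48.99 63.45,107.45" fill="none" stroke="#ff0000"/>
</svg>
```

viewBox `0 0 135.53 128.61` with mm width/height → 1 unit = 1 mm. Flip: y_m = 128.61 − y_svg.

**Shape 1** — `<polygon>` regular polygon, stroke `#ff0000` → score (S369, F2241). Machine vertices: (46.19,122.30) → (68.55,111.47) → (76.72,87.99) → (65.89,65.63) → (42.41,57.46) → (20.05,68.29) → (11.88,91.77) → (22.71,114.13) → (46.19,122.30). Closed: final G1 returns to the first vertex.

**Shape 2** — `<polygon>` rectangle, stroke `#ff0000` → score (S369, F2241). Machine vertices: (47.55,70.07) → (95.58,70.07) → (95.58,49.19) → (47.55,49.19) → (47.55,70.07). Closed: final G1 returns to the first vertex.

**Shape 3** — `<polyline>` open polyline, stroke `#ff0000` → score (S369, F2241). Machine vertices: (92.98,53.28) → (24.48,5.37) → (45.34,60.26) → (49.28,32.27) → (9.26,79.62) → (63.45,21.16). Open path.

(Gcodetools for Inkscape — laser output)
G21
G90
G00 X46.19 Y122.30
M3 S369
G1 X68.55 Y111.47 F2241
G1 X76.72 Y87.99 F2241
G1 X65.89 Y65.63 F2241
G1 X42.41 Y57.46 F2241
G1 X20.05 Y68.29 F2241
G1 X11.88 Y91.77 F2241
G1 X22.71 Y114.13 F2241
G1 X46.19 Y122.30 F2241
G00 X47.55 Y70.07
M3 S369
G1 X95.58 Y70.07 F2241
G1 X95.58 Y49.19 F2241
G1 X47.55 Y49.19 F2241
G1 X47.55 Y70.07 F2241
G00 X92.98 Y53.28
M3 S369
G1 X24.48 Y5.37 F2241
G1 X45.34 Y60.26 F2241
G1 X49.28 Y32.27 F2241
G1 X9.26 Y79.62 F2241
G1 X63.45 Y21.16 F2241
M5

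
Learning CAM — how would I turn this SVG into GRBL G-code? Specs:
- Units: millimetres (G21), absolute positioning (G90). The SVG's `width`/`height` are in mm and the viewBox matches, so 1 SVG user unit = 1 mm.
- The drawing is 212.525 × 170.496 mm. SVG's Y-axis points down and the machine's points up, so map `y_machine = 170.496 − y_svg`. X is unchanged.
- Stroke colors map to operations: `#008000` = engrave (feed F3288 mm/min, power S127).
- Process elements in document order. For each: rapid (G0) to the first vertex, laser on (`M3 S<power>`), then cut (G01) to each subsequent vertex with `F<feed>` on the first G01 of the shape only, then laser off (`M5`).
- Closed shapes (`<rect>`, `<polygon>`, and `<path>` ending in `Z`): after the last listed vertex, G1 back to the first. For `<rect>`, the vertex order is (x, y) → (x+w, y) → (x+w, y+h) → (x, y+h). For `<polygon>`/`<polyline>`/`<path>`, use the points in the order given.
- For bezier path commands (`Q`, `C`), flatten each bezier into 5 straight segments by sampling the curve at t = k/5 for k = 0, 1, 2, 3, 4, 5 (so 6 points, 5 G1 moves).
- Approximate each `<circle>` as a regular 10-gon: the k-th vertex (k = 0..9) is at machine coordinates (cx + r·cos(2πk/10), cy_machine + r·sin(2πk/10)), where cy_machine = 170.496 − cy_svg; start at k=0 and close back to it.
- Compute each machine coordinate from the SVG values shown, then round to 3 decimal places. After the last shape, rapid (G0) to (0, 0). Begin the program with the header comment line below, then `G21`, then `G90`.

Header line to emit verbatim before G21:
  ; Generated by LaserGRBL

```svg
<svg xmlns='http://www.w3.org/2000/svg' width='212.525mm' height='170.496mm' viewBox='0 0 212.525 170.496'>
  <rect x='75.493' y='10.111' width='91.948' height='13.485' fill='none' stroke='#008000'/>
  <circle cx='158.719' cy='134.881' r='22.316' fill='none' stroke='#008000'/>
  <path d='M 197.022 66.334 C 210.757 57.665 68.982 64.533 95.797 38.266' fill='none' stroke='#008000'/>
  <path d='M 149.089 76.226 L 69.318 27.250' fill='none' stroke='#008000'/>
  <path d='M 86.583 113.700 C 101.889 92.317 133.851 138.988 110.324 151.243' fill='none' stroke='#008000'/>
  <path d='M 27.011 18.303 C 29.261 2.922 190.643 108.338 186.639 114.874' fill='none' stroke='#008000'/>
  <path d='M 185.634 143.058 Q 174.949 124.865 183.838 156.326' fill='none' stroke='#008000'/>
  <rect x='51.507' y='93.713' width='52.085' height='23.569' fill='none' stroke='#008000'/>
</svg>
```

; Generated by LaserGRBL
G21
G90
G0 X75.493 Y160.385
M3 S127
G01 X167.441 Y160.385 F3288
G01 X167.441 Y146.900
G01 X75.493 Y146.900
G01 X75.493 Y160.385
M5
G0 X181.035 Y35.615
M3 S127
G01 X176.773 Y48.732 F3288
G01 X165.615 Y56.839
G01 X151.823 Y56.839
G01 X140.665 Y48.732
G01 X136.403 Y35.615
G01 X140.665 Y22.498
G01 X151.823 Y14.391
G01 X165.615 Y14.391
G01 X176.773 Y22.498
G01 X181.035 Y35.615
M5
G0 X197.022 Y104.162
M3 S127
G01 X189.195 Y107.888 F3288
G01 X159.602 Y110.222
G01 X123.800 Y113.499
G01 X97.346 Y120.057
G01 X95.797 Y132.230
M5
G0 X149.089 Y94.270
M3 S127
G01 X69.318 Y143.246 F3288
M5
G0 X86.583 Y56.796
M3 S127
G01 X97.188 Y62.279 F3288
G01 X108.328 Y56.348
G01 X116.539 Y43.921
G01 X118.359 Y29.916
G01 X110.324 Y19.253
M5
G0 X27.011 Y152.193
M3 S127
G01 X44.861 Y148.683 F3288
G01 X85.325 Y126.727
G01 X132.828 Y96.868
G01 X171.791 Y69.652
G01 X186.639 Y55.622
M5
G0 X185.634 Y27.438
M3 S127
G01 X182.143 Y32.729 F3288
G01 X180.218 Y34.048
G01 X179.859 Y31.394
G01 X181.065 Y24.768
G01 X183.838 Y14.170
M5
G0 X51.507 Y76.783
M3 S127
G01 X103.592 Y76.783 F3288
G01 X103.592 Y53.214
G01 X51.507 Y53.214
G01 X51.507 Y76.783
M5
G0 X0.000 Y0.000

viewBox `0 0 212.525 170.496` with mm width/height → 1 unit = 1 mm. Flip: y_m = 170.496 − y_svg.

**Shape 1** — `<rect>` rectangle, stroke `#008000` → engrave (S127, F3288). Machine vertices: (75.493,160.385) → (167.441,160.385) → (167.441,146.900) → (75.493,146.900) → (75.493,160.385). Closed: final G1 returns to the first vertex.

**Shape 2** — `<circle>` circle, stroke `#008000` → engrave (S127, F3288). Machine vertices: (181.035,35.615) → (176.773,48.732) → (165.615,56.839) → (151.823,56.839) → (140.665,48.732) → (136.403,35.615) → (140.665,22.498) → (151.823,14.391) → (165.615,14.391) → (176.773,22.498) → (181.035,35.615). Closed: final G1 returns to the first vertex.

**Shape 3** — `<path>` cubic bezier, stroke `#008000` → engrave (S127, F3288). Control points (SVG): P0=(197.022,66.334), P1=(210.757,57.665), P2=(68.982,64.533), P3=(95.797,38.266); sampled at t=k/5. Machine vertices: (197.022,104.162) → (189.195,107.888) → (159.602,110.222) → (123.800,113.499) → (97.346,120.057) → (95.797,132.230). Open path.

**Shape 4** — `<path>` line segment, stroke `#008000` → engrave (S127, F3288). Machine vertices: (149.089,94.270) → (69.318,143.246). Open path.

**Shape 5** — `<path>` cubic bezier, stroke `#008000` → engrave (S127, F3288). Control points (SVG): P0=(86.583,113.700), P1=(101.889,92.317), P2=(133.851,138.988), P3=(110.324,151.243); sampled at t=k/5. Machine vertices: (86.583,56.796) → (97.188,62.279) → (108.328,56.348) → (116.539,43.921) → (118.359,29.916) → (110.324,19.253). Open path.

**Shape 6** — `<path>` cubic bezier, stroke `#008000` → engrave (S127, F3288). Control points (SVG): P0=(27.011,18.303), P1=(29.261,2.922), P2=(190.643,108.338), P3=(186.639,114.874); sampled at t=k/5. Machine vertices: (27.011,152.193) → (44.861,148.683) → (85.325,126.727) → (132.828,96.868) → (171.791,69.652) → (186.639,55.622). Open path.

**Shape 7** — `<path>` quadratic bezier, stroke `#008000` → engrave (S127, F3288). Control points (SVG): P0=(185.634,143.058), P1=(174.949,124.865), P2=(183.838,156.326); sampled at t=k/5. Machine vertices: (185.634,27.438) → (182.143,32.729) → (180.218,34.048) → (179.859,31.394) → (181.065,24.768) → (183.838,14.170). Open path.

**Shape 8** — `<rect>` rectangle, stroke `#008000` → engrave (S127, F3288). Machine vertices: (51.507,76.783) → (103.592,76.783) → (103.592,53.214) → (51.507,53.214) → (51.507,76.783). Closed: final G1 returns to the first vertex.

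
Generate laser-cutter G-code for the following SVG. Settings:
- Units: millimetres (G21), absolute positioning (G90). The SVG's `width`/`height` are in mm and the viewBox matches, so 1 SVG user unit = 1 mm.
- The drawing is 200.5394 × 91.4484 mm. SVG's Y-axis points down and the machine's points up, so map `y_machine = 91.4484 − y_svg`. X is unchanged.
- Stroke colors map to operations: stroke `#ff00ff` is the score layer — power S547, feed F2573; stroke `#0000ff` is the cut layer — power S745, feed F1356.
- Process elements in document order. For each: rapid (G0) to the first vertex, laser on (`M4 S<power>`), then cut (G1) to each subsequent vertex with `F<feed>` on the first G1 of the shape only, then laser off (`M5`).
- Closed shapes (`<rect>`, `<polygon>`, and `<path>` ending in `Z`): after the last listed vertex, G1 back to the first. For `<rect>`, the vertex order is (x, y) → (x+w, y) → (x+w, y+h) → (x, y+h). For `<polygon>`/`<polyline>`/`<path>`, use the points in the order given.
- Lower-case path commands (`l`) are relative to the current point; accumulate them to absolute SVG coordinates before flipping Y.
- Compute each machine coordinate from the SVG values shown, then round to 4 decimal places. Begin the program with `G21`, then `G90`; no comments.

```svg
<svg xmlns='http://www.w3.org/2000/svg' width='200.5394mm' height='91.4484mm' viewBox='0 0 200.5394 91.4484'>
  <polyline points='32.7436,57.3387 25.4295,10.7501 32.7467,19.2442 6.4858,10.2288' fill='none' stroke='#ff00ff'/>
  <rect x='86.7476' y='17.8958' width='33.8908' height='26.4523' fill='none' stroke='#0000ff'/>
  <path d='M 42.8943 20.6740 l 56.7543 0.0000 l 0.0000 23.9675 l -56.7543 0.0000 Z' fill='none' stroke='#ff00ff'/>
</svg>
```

1 u = 1 mm; y_m = 91.4484 − y.

[1] `<polyline>` open polyline, #ff00ff→score S547 F2573: (32.7436,34.1097) → (25.4295,80.6983) → (32.7467,72.2042) → (6.4858,81.2196)

[2] `<rect>` rectangle, #0000ff→cut S745 F1356: (86.7476,73.5526) → (120.6384,73.5526) → (120.6384,47.1003) → (86.7476,47.1003) → (86.7476,73.5526) (closed)

[3] `<path>` rectangle, #ff00ff→score S547 F2573: (42.8943,70.7744) → (99.6486,70.7744) → (99.6486,46.8069) → (42.8943,46.8069) → (42.8943,70.7744) (closed)

G21
G90
G0 X32.7436 Y34.1097
M4 S547
G1 X25.4295 Y80.6983 F2573
G1 X32.7467 Y72.2042
G1 X6.4858 Y81.2196
M5
G0 X86.7476 Y73.5526
M4 S745
G1 X120.6384 Y73.5526 F1356
G1 X120.6384 Y47.1003
G1 X86.7476 Y47.1003
G1 X86.7476 Y73.5526
M5
G0 X42.8943 Y70.7744
M4 S547
G1 X99.6486 Y70.7744 F2573
G1 X99.6486 Y46.8069
G1 X42.8943 Y46.8069
G1 X42.8943 Y70.7744
M5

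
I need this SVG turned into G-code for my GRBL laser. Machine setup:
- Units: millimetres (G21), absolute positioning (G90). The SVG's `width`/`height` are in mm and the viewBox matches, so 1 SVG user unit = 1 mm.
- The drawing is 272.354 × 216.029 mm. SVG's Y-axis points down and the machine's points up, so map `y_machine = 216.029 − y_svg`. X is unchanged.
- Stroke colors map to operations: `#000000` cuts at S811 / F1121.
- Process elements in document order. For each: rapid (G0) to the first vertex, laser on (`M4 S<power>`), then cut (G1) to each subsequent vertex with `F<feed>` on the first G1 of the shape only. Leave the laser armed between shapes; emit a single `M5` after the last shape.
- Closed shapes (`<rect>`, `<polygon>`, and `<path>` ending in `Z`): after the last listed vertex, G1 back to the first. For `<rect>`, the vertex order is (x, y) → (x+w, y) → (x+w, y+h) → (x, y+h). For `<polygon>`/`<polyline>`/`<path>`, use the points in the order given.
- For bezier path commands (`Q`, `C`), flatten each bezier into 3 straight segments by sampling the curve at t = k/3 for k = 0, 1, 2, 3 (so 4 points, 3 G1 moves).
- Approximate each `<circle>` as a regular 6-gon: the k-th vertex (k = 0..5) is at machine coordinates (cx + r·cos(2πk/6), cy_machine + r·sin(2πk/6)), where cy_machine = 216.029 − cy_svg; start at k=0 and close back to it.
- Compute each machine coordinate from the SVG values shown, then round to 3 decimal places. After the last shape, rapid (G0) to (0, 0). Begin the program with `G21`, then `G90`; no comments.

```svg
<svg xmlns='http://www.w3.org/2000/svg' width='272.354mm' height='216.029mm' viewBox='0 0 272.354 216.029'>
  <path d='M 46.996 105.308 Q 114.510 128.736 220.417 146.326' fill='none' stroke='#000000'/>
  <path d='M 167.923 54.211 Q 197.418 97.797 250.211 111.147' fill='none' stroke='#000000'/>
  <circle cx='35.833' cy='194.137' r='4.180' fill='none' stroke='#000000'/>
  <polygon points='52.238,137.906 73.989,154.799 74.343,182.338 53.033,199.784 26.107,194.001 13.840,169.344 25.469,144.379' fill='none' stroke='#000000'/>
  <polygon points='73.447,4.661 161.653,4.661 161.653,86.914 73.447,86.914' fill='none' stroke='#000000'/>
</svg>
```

G21
G90
G0 X46.996 Y110.721
M4 S811
G1 X96.271 Y95.751 F1121
G1 X154.078 Y82.078
G1 X220.417 Y69.703
G0 X167.923 Y161.818
M4 S811
G1 X190.175 Y136.120 F1121
G1 X217.604 Y117.142
G1 X250.211 Y104.882
G0 X40.013 Y21.892
M4 S811
G1 X37.923 Y25.512 F1121
G1 X33.743 Y25.512
G1 X31.653 Y21.892
G1 X33.743 Y18.272
G1 X37.923 Y18.272
G1 X40.013 Y21.892
G0 X52.238 Y78.123
M4 S811
G1 X73.989 Y61.230 F1121
G1 X74.343 Y33.691
G1 X53.033 Y16.245
G1 X26.107 Y22.028
G1 X13.840 Y46.685
G1 X25.469 Y71.650
G1 X52.238 Y78.123
G0 X73.447 Y211.368
M4 S811
G1 X161.653 Y211.368 F1121
G1 X161.653 Y129.115
G1 X73.447 Y129.115
G1 X73.447 Y211.368
M5
G0 X0.000 Y0.000

1 u = 1 mm; y_m = 216.029 − y.

[1] `<path>` quadratic bezier, #000000→cut S811 F1121: (46.996,110.721) → (96.271,95.751) → (154.078,82.078) → (220.417,69.703)

[2] `<path>` quadratic bezier, #000000→cut S811 F1121: (167.923,161.818) → (190.175,136.120) → (217.604,117.142) → (250.211,104.882)

[3] `<circle>` circle, #000000→cut S811 F1121: (40.013,21.892) → (37.923,25.512) → (33.743,25.512) → (31.653,21.892) → (33.743,18.272) → (37.923,18.272) → (40.013,21.892) (closed)

[4] `<polygon>` regular polygon, #000000→cut S811 F1121: (52.238,78.123) → (73.989,61.230) → (74.343,33.691) → (53.033,16.245) → (26.107,22.028) → (13.840,46.685) → (25.469,71.650) → (52.238,78.123) (closed)

[5] `<polygon>` rectangle, #000000→cut S811 F1121: (73.447,211.368) → (161.653,211.368) → (161.653,129.115) → (73.447,129.115) → (73.447,211.368) (closed)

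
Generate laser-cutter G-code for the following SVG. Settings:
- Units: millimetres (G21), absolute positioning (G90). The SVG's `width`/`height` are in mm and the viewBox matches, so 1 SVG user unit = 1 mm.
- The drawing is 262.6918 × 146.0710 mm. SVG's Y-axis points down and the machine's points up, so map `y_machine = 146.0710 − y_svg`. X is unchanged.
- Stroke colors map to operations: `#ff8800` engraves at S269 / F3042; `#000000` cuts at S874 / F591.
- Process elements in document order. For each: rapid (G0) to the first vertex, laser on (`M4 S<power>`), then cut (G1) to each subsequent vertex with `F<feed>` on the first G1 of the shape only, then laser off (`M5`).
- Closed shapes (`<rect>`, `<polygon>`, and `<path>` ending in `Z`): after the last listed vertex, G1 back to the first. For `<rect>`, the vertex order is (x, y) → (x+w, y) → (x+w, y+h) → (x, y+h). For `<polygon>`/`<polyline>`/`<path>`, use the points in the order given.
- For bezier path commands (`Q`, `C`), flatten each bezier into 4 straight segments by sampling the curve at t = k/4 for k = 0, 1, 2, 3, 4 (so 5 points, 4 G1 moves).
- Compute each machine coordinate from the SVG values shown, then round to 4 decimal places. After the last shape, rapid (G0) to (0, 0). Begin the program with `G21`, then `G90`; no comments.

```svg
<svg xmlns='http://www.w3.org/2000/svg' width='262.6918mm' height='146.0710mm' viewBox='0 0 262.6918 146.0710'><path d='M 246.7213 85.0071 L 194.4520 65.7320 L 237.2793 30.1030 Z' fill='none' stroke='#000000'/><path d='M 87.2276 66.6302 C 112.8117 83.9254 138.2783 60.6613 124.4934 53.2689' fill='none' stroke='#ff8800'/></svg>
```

G21
G90
G0 X246.7213 Y61.0639
M4 S874
G1 X194.4520 Y80.3390 F591
G1 X237.2793 Y115.9680
G1 X246.7213 Y61.0639
M5
G0 X87.2276 Y79.4408
M4 S269
G1 X105.7822 Y73.1925 F3042
G1 X120.6239 Y76.8636
G1 X128.0839 Y85.1636
G1 X124.4934 Y92.8021
M5
G0 X0.0000 Y0.0000

viewBox `0 0 262.6918 146.0710` with mm width/height → 1 unit = 1 mm. Flip: y_m = 146.0710 − y_svg.

**Shape 1** — `<path>` regular polygon, stroke `#000000` → cut (S874, F591). Machine vertices: (246.7213,61.0639) → (194.4520,80.3390) → (237.2793,115.9680) → (246.7213,61.0639). Closed: final G1 returns to the first vertex.

**Shape 2** — `<path>` cubic bezier, stroke `#ff8800` → engrave (S269, F3042). Control points (SVG): P0=(87.2276,66.6302), P1=(112.8117,83.9254), P2=(138.2783,60.6613), P3=(124.4934,53.2689); sampled at t=k/4. Machine vertices: (87.2276,79.4408) → (105.7822,73.1925) → (120.6239,76.8636) → (128.0839,85.1636) → (124.4934,92.8021). Open path.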